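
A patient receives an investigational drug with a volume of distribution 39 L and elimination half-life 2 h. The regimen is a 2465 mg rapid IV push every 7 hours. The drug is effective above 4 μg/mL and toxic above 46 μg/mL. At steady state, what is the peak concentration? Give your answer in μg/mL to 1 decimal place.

τ/t½ = 7/2 ≈ 3.5, so fraction remaining f = (1/2)^(7/2) ≈ 0.0884.
Accumulation ratio R = 1/(1 − f) ≈ 1/0.9116 ≈ 1.0970.
Single-dose peak C₀ = D/Vd = 2465/39 ≈ 63.205 μg/mL.
Steady-state peak Cmax,ss = C₀·R ≈ 63.205 × 1.0970 ≈ 69.336 μg/mL.
Peak 69.3 μg/mL vs MTC 46 μg/mL: exceeds toxic threshold.

69.3 μg/mL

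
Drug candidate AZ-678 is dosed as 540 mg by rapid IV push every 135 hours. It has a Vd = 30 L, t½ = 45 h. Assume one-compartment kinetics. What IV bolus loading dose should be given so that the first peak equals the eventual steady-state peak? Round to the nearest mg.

f = (1/2)^(135/45) ≈ 0.125000; accumulation ratio R = 1/(1−f) ≈ 1.14286.
Loading dose to hit Cmax,ss on first dose: D_load = D_maint·R ≈ 540 × 1.14286 ≈ 617.14 mg.

617 mg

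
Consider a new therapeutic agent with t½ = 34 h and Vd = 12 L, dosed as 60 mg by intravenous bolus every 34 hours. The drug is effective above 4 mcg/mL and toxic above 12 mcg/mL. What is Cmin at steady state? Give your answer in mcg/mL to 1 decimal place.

5.0 mcg/mL

The dosing interval is 1 half-life, so f = 2^(−1) = 0.5.
Accumulation ratio R = 1/(1 − f) = 1/0.5 = 2/1.
Single-dose peak C₀ = D/Vd = 60/12 = 5 mcg/mL.
Steady-state peak Cmax,ss = C₀·R = 5 × 2/1 ≈ 10.000 mcg/mL.
Steady-state trough Cmin,ss = Cmax,ss·f ≈ 10.000 × 0.5 ≈ 5.000 mcg/mL.
Trough 5.0 mcg/mL vs MEC 4 mcg/mL: adequate.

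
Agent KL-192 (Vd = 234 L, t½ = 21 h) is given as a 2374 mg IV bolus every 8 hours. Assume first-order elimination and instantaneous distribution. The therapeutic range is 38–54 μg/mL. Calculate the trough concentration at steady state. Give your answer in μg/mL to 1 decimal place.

τ/t½ = 8/21 ≈ 0.38095, so fraction remaining f = (1/2)^(8/21) ≈ 0.7679.
At steady state, accumulation factor R = 1/(1 − e^(−kτ)) ≈ 4.3085.
Each bolus raises the concentration by D/Vd = 2374/234 ≈ 10.145 μg/mL.
Cmax,ss = C₀/(1 − f) ≈ 10.145/0.2321 ≈ 43.710 μg/mL.
One interval later, Cmin,ss = Cmax,ss·e^(−kτ) ≈ 43.710 × 0.7679 ≈ 33.565 μg/mL.
Trough 33.6 μg/mL vs MEC 38 μg/mL: subtherapeutic.

33.6 μg/mL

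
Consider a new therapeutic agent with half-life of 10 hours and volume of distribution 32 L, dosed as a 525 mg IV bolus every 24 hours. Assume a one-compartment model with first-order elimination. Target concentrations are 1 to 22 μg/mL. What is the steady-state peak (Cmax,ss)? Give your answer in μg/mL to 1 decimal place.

20.2 μg/mL

τ/t½ = 24/10 ≈ 2.4, so fraction remaining f = (1/2)^(24/10) ≈ 0.1895.
At steady state, accumulation factor R = 1/(1 − e^(−kτ)) ≈ 1.2338.
Each bolus raises the concentration by D/Vd = 525/32 ≈ 16.406 μg/mL.
Steady-state peak Cmax,ss = C₀·R ≈ 16.406 × 1.2338 ≈ 20.242 μg/mL.
Peak 20.2 μg/mL vs MTC 22 μg/mL: below toxic threshold.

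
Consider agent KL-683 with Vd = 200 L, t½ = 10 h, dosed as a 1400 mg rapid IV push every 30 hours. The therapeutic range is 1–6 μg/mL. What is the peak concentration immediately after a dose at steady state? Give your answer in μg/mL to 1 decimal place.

The dosing interval is 3 half-lives, so f = 2^(−3) = 0.125.
At steady state, R = 1/(1 − 0.125) = 8/7.
Single-dose peak C₀ = D/Vd = 1400/200 = 7 μg/mL.
Steady-state peak Cmax,ss = C₀·R = 7 × 8/7 ≈ 8.000 μg/mL.
Peak 8.0 μg/mL vs MTC 6 μg/mL: exceeds toxic threshold.

8.0 μg/mL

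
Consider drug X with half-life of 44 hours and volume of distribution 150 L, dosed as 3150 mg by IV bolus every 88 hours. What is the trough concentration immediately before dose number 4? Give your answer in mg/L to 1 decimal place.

f = (1/2)^(τ/t½) = (1/2)^(88/44) ≈ 0.2500.
C₀ = D/Vd = 3150/150 ≈ 21.000 mg/L.
Before the 4th dose, 3 doses have been given. Superposition: Cmin = C₀·(f + f² + … + f^3).
≈ 21.000 × (0.2500 + 0.0625 + 0.0156) ≈ 21.000 × 0.3281 ≈ 6.890 mg/L.

6.9 mg/L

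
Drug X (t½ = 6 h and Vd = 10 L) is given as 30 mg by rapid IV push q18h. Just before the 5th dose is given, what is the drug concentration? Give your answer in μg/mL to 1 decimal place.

f = (1/2)^(τ/t½) = (1/2)^(18/6) ≈ 0.1250.
C₀ = D/Vd = 30/10 ≈ 3.000 μg/mL.
Before the 5th dose, 4 doses have been given. Superposition: Cmin = C₀·(f + f² + … + f^4).
≈ 3.000 × (0.1250 + 0.0156 + 0.0020 + 0.0002) ≈ 3.000 × 0.1428 ≈ 0.428 μg/mL.

0.4 μg/mL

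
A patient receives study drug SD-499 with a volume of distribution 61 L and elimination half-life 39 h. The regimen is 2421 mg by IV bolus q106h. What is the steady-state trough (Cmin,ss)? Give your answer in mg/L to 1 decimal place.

Over one 106-h interval, 106/39 ≈ 2.7179 half-lives elapse, leaving f ≈ 0.1520 of each dose.
At steady state, accumulation factor R = 1/(1 − e^(−kτ)) ≈ 1.1792.
Single-dose peak C₀ = D/Vd = 2421/61 ≈ 39.689 mg/L.
Cmax,ss = C₀/(1 − f) ≈ 39.689/0.8480 ≈ 46.803 mg/L.
One interval later, Cmin,ss = Cmax,ss·e^(−kτ) ≈ 46.803 × 0.1520 ≈ 7.114 mg/L.

7.1 mg/L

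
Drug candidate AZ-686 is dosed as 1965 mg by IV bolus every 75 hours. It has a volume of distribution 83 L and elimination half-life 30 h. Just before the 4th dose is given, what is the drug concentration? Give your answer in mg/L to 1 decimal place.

f = (1/2)^(τ/t½) = (1/2)^(75/30) ≈ 0.1768.
C₀ = D/Vd = 1965/83 ≈ 23.675 mg/L.
Before the 4th dose, 3 doses have been given. Superposition: Cmin = C₀·(f + f² + … + f^3).
≈ 23.675 × (0.1768 + 0.0313 + 0.0055) ≈ 23.675 × 0.2136 ≈ 5.057 mg/L.

5.1 mg/L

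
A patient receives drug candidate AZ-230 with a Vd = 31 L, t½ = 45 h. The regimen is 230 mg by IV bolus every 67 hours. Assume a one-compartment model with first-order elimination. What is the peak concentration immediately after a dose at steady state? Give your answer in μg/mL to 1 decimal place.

11.5 μg/mL

k = ln2/t½ = ln2/45 ≈ 0.015403 h⁻¹; fraction remaining f = e^(−kτ) = e^(−0.015403×67) ≈ 0.3563.
Accumulation ratio R = 1/(1 − f) ≈ 1/0.6437 ≈ 1.5535.
Each bolus raises the concentration by D/Vd = 230/31 ≈ 7.419 μg/mL.
Steady-state peak Cmax,ss = C₀·R ≈ 7.419 × 1.5535 ≈ 11.525 μg/mL.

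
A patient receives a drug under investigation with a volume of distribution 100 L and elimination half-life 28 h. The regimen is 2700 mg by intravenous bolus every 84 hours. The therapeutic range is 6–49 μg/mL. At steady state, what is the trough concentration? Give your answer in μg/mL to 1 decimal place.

τ = 84 h = 3 half-lives, so f = (1/2)^3 = 0.125.
Accumulation ratio R = 1/(1 − f) = 1/0.875 = 8/7.
Single-dose peak C₀ = D/Vd = 2700/100 = 27 μg/mL.
Steady-state peak Cmax,ss = C₀·R = 27 × 8/7 ≈ 30.857 μg/mL.
Steady-state trough Cmin,ss = Cmax,ss·f ≈ 30.857 × 0.125 ≈ 3.857 μg/mL.
Trough 3.9 μg/mL vs MEC 6 μg/mL: subtherapeutic.

3.9 μg/mL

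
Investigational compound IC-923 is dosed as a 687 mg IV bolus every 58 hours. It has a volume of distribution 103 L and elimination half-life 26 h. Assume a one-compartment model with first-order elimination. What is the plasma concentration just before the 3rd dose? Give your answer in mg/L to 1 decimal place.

1.7 mg/L

f = (1/2)^(τ/t½) = (1/2)^(58/26) ≈ 0.2130.
C₀ = D/Vd = 687/103 ≈ 6.670 mg/L.
Before the 3rd dose, 2 doses have been given. Superposition: Cmin = C₀·(f + f²).
≈ 6.670 × (0.2130 + 0.0454) ≈ 6.670 × 0.2584 ≈ 1.724 mg/L.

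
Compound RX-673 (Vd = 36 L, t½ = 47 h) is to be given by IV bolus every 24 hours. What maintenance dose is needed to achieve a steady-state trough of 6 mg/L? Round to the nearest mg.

τ/t½ = 24/47 ≈ 0.51064, so f = (1/2)^(24/47) ≈ 0.701912.
Cmin,ss = (D/Vd)·f/(1−f), so D = Cmin,ss·Vd·(1−f)/f.
D = 6 × 36 × (1−f)/f ≈ 6 × 36 × 0.42468 ≈ 91.73 mg.

92 mg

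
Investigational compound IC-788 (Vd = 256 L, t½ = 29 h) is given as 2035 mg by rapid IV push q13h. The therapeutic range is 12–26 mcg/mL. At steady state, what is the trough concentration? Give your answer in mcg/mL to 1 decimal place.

21.8 mcg/mL

k = ln2/t½ = ln2/29 ≈ 0.023902 h⁻¹; fraction remaining f = e^(−kτ) = e^(−0.023902×13) ≈ 0.7329.
Each bolus raises the concentration by D/Vd = 2035/256 ≈ 7.949 mcg/mL.
Steady-state trough Cmin,ss = C₀·f/(1−f) ≈ 7.949 × 0.7329/0.2671 ≈ 21.811 mcg/mL.
Trough 21.8 mcg/mL vs MEC 12 mcg/mL: adequate.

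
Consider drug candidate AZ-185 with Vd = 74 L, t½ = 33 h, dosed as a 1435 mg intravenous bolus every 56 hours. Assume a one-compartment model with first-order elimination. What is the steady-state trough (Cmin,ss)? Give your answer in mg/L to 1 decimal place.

k = ln2/t½ = ln2/33 ≈ 0.021004 h⁻¹; fraction remaining f = e^(−kτ) = e^(−0.021004×56) ≈ 0.3084.
Single-dose peak C₀ = D/Vd = 1435/74 ≈ 19.392 mg/L.
Steady-state trough Cmin,ss = C₀·f/(1−f) ≈ 19.392 × 0.3084/0.6916 ≈ 8.647 mg/L.

8.6 mg/L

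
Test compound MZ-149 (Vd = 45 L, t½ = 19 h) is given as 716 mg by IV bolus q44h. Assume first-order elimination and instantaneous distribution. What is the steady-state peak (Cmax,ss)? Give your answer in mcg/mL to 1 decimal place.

19.9 mcg/mL

k = ln2/t½ = ln2/19 ≈ 0.036481 h⁻¹; fraction remaining f = e^(−kτ) = e^(−0.036481×44) ≈ 0.2009.
At steady state, accumulation factor R = 1/(1 − e^(−kτ)) ≈ 1.2514.
Single-dose peak C₀ = D/Vd = 716/45 ≈ 15.911 mcg/mL.
Cmax,ss = C₀/(1 − f) ≈ 15.911/0.7991 ≈ 19.911 mcg/mL.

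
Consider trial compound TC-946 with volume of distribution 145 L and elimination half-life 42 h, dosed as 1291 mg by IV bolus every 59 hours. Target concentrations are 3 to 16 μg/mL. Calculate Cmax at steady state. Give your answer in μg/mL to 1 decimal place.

Over one 59-h interval, 59/42 ≈ 1.4048 half-lives elapse, leaving f ≈ 0.3777 of each dose.
At steady state, accumulation factor R = 1/(1 − e^(−kτ)) ≈ 1.6069.
Each bolus raises the concentration by D/Vd = 1291/145 ≈ 8.903 μg/mL.
Steady-state peak Cmax,ss = C₀·R ≈ 8.903 × 1.6069 ≈ 14.306 μg/mL.
Peak 14.3 μg/mL vs MTC 16 μg/mL: below toxic threshold.

14.3 μg/mL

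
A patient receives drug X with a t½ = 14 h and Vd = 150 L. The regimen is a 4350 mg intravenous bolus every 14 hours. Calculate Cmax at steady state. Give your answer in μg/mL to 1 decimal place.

58.0 μg/mL

The dosing interval is 1 half-life, so f = 2^(−1) = 0.5.
Accumulation ratio R = 1/(1 − f) = 1/0.5 = 2/1.
Single-dose peak C₀ = D/Vd = 4350/150 = 29 μg/mL.
Steady-state peak Cmax,ss = C₀·R = 29 × 2/1 ≈ 58.000 μg/mL.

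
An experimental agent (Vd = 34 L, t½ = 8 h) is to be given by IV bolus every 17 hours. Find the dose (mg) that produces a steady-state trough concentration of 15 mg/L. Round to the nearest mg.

τ/t½ = 17/8 ≈ 2.125, so f = (1/2)^(17/8) ≈ 0.229251.
Cmin,ss = (D/Vd)·f/(1−f), so D = Cmin,ss·Vd·(1−f)/f.
D = 15 × 34 × (1−f)/f ≈ 15 × 34 × 3.36203 ≈ 1714.64 mg.

1715 mg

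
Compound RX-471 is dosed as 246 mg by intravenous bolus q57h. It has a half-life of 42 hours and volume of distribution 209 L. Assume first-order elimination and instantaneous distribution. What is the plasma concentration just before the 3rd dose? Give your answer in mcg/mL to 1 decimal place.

0.6 mcg/mL

f = (1/2)^(τ/t½) = (1/2)^(57/42) ≈ 0.3904.
C₀ = D/Vd = 246/209 ≈ 1.177 mcg/mL.
Before the 3rd dose, 2 doses have been given. Superposition: Cmin = C₀·(f + f²).
≈ 1.177 × (0.3904 + 0.1524) ≈ 1.177 × 0.5428 ≈ 0.639 mcg/mL.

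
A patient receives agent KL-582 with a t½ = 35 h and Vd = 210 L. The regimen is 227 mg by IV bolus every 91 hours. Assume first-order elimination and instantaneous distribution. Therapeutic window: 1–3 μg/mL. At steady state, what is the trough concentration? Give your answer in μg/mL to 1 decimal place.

k = ln2/t½ = ln2/35 ≈ 0.019804 h⁻¹; fraction remaining f = e^(−kτ) = e^(−0.019804×91) ≈ 0.1649.
At steady state, accumulation factor R = 1/(1 − e^(−kτ)) ≈ 1.1975.
Each bolus raises the concentration by D/Vd = 227/210 ≈ 1.081 μg/mL.
Cmax,ss = C₀/(1 − f) ≈ 1.081/0.8351 ≈ 1.294 μg/mL.
Steady-state trough Cmin,ss = Cmax,ss·f ≈ 1.294 × 0.1649 ≈ 0.213 μg/mL.
Trough 0.2 μg/mL vs MEC 1 μg/mL: subtherapeutic.

0.2 μg/mL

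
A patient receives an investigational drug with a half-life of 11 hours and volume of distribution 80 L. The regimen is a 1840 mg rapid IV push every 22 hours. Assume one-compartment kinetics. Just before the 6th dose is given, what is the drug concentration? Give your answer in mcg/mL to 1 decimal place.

7.7 mcg/mL

f = (1/2)^(τ/t½) = (1/2)^(22/11) ≈ 0.2500.
C₀ = D/Vd = 1840/80 ≈ 23.000 mcg/mL.
Before the 6th dose, 5 doses have been given. Superposition: Cmin = C₀·(f + f² + … + f^5).
≈ 23.000 × (0.2500 + 0.0625 + 0.0156 + 0.0039 + 0.0010) ≈ 23.000 × 0.3330 ≈ 7.659 mcg/mL.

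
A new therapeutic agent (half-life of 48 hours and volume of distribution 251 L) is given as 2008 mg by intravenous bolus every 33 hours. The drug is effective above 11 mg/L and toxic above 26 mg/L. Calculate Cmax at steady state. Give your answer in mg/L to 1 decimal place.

21.1 mg/L

Over one 33-h interval, 33/48 ≈ 0.6875 half-lives elapse, leaving f ≈ 0.6209 of each dose.
Accumulation ratio R = 1/(1 − f) ≈ 1/0.3791 ≈ 2.6378.
Each bolus raises the concentration by D/Vd = 2008/251 ≈ 8.000 mg/L.
Steady-state peak Cmax,ss = C₀·R ≈ 8.000 × 2.6378 ≈ 21.102 mg/L.
Peak 21.1 mg/L vs MTC 26 mg/L: below toxic threshold.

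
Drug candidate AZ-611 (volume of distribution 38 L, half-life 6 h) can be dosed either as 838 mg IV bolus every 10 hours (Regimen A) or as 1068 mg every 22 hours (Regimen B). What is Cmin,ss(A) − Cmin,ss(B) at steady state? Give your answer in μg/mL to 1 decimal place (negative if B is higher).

Regimen A: f = (1/2)^(10/6) ≈ 0.3150; Cmin,ss = (838/38)·f/(1−f) ≈ 10.141 μg/mL.
Regimen B: f = (1/2)^(22/6) ≈ 0.0787; Cmin,ss = (1068/38)·f/(1−f) ≈ 2.401 μg/mL.
Difference ≈ 10.141 − 2.401 ≈ 7.740 μg/mL.

7.7 μg/mL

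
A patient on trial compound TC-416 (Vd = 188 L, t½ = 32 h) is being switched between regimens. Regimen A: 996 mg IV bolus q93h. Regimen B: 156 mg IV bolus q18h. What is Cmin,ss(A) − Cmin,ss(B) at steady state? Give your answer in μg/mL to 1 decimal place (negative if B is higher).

Regimen A: f = (1/2)^(93/32) ≈ 0.1334; Cmin,ss = (996/188)·f/(1−f) ≈ 0.816 μg/mL.
Regimen B: f = (1/2)^(18/32) ≈ 0.6771; Cmin,ss = (156/188)·f/(1−f) ≈ 1.740 μg/mL.
Difference ≈ 0.816 − 1.740 ≈ -0.924 μg/mL.

-0.9 μg/mL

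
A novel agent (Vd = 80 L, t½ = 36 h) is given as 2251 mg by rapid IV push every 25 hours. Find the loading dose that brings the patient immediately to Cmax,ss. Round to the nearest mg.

f = (1/2)^(25/36) ≈ 0.617947; accumulation ratio R = 1/(1−f) ≈ 2.61744.
Loading dose to hit Cmax,ss on first dose: D_load = D_maint·R ≈ 2251 × 2.61744 ≈ 5891.86 mg.

5892 mg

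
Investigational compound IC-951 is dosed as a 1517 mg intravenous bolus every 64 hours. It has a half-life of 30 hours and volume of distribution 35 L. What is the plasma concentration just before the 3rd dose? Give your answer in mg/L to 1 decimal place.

12.1 mg/L

f = (1/2)^(τ/t½) = (1/2)^(64/30) ≈ 0.2279.
C₀ = D/Vd = 1517/35 ≈ 43.343 mg/L.
Before the 3rd dose, 2 doses have been given. Superposition: Cmin = C₀·(f + f²).
≈ 43.343 × (0.2279 + 0.0519) ≈ 43.343 × 0.2798 ≈ 12.127 mg/L.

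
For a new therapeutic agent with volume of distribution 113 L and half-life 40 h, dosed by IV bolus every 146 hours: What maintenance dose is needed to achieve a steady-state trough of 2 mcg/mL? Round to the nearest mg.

2611 mg

τ/t½ = 146/40 ≈ 3.65, so f = (1/2)^(146/40) ≈ 0.079660.
Cmin,ss = (D/Vd)·f/(1−f), so D = Cmin,ss·Vd·(1−f)/f.
D = 2 × 113 × (1−f)/f ≈ 2 × 113 × 11.55335 ≈ 2611.06 mg.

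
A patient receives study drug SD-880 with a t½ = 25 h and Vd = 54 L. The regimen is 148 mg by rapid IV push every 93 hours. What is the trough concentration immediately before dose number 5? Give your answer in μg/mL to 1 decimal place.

f = (1/2)^(τ/t½) = (1/2)^(93/25) ≈ 0.0759.
C₀ = D/Vd = 148/54 ≈ 2.741 μg/mL.
Before the 5th dose, 4 doses have been given. Superposition: Cmin = C₀·(f + f² + … + f^4).
≈ 2.741 × (0.0759 + 0.0058 + 0.0004 + 0.0000) ≈ 2.741 × 0.0821 ≈ 0.225 μg/mL.

0.2 μg/mL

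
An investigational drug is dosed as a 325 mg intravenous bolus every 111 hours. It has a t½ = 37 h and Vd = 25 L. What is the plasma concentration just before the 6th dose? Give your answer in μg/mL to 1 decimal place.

1.9 μg/mL

f = (1/2)^(τ/t½) = (1/2)^(111/37) ≈ 0.1250.
C₀ = D/Vd = 325/25 ≈ 13.000 μg/mL.
Before the 6th dose, 5 doses have been given. Superposition: Cmin = C₀·(f + f² + … + f^5).
≈ 13.000 × (0.1250 + 0.0156 + 0.0020 + 0.0002 + 0.0000) ≈ 13.000 × 0.1428 ≈ 1.856 μg/mL.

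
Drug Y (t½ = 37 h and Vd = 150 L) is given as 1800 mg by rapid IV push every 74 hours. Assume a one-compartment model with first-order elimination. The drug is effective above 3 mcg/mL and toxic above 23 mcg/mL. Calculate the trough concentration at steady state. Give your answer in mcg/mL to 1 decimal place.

The dosing interval is 2 half-lives, so f = 2^(−2) = 0.25.
At steady state, R = 1/(1 − 0.25) = 4/3.
Single-dose peak C₀ = D/Vd = 1800/150 = 12 mcg/mL.
Steady-state peak Cmax,ss = C₀·R = 12 × 4/3 ≈ 16.000 mcg/mL.
Steady-state trough Cmin,ss = Cmax,ss·f ≈ 16.000 × 0.25 ≈ 4.000 mcg/mL.
Trough 4.0 mcg/mL vs MEC 3 mcg/mL: adequate.

4.0 mcg/mL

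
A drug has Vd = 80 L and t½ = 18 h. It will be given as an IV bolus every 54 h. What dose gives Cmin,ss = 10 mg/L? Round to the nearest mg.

5600 mg

τ/t½ = 54/18 ≈ 3, so f = (1/2)^(54/18) ≈ 0.125000.
Cmin,ss = (D/Vd)·f/(1−f), so D = Cmin,ss·Vd·(1−f)/f.
D = 10 × 80 × (1−f)/f ≈ 10 × 80 × 7.00000 ≈ 5600.00 mg.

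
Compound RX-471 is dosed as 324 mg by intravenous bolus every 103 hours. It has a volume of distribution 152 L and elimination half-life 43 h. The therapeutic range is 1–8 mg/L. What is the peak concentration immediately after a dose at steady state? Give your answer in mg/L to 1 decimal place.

2.6 mg/L

τ/t½ = 103/43 ≈ 2.3953, so fraction remaining f = (1/2)^(103/43) ≈ 0.1901.
At steady state, accumulation factor R = 1/(1 − e^(−kτ)) ≈ 1.2347.
Each bolus raises the concentration by D/Vd = 324/152 ≈ 2.132 mg/L.
Steady-state peak Cmax,ss = C₀·R ≈ 2.132 × 1.2347 ≈ 2.632 mg/L.
Peak 2.6 mg/L vs MTC 8 mg/L: below toxic threshold.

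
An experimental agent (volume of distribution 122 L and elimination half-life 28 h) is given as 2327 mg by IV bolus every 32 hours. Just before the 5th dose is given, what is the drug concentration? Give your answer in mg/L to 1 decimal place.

f = (1/2)^(τ/t½) = (1/2)^(32/28) ≈ 0.4529.
C₀ = D/Vd = 2327/122 ≈ 19.074 mg/L.
Before the 5th dose, 4 doses have been given. Superposition: Cmin = C₀·(f + f² + … + f^4).
≈ 19.074 × (0.4529 + 0.2051 + 0.0929 + 0.0421) ≈ 19.074 × 0.7930 ≈ 15.126 mg/L.

15.1 mg/L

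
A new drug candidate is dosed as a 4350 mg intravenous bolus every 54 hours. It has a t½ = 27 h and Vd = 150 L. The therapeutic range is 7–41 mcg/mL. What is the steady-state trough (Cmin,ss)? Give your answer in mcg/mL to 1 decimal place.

9.7 mcg/mL

τ = 54 h = 2 half-lives, so f = (1/2)^2 = 0.25.
Accumulation ratio R = 1/(1 − f) = 1/0.75 = 4/3.
Single-dose peak C₀ = D/Vd = 4350/150 = 29 mcg/mL.
Steady-state peak Cmax,ss = C₀·R = 29 × 4/3 ≈ 38.667 mcg/mL.
Steady-state trough Cmin,ss = Cmax,ss·f ≈ 38.667 × 0.25 ≈ 9.667 mcg/mL.
Trough 9.7 mcg/mL vs MEC 7 mcg/mL: adequate.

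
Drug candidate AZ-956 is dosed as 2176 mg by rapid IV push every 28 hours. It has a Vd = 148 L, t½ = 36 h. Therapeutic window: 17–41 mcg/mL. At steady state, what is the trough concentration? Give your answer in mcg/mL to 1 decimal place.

20.6 mcg/mL

k = ln2/t½ = ln2/36 ≈ 0.019254 h⁻¹; fraction remaining f = e^(−kτ) = e^(−0.019254×28) ≈ 0.5833.
At steady state, accumulation factor R = 1/(1 − e^(−kτ)) ≈ 2.3998.
Single-dose peak C₀ = D/Vd = 2176/148 ≈ 14.703 mcg/mL.
Cmax,ss = C₀/(1 − f) ≈ 14.703/0.4167 ≈ 35.284 mcg/mL.
One interval later, Cmin,ss = Cmax,ss·e^(−kτ) ≈ 35.284 × 0.5833 ≈ 20.581 mcg/mL.
Trough 20.6 mcg/mL vs MEC 17 mcg/mL: adequate.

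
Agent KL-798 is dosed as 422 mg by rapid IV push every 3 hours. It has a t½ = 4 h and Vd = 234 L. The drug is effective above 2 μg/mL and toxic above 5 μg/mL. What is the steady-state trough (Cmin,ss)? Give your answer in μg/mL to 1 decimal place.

2.6 μg/mL

k = ln2/t½ = ln2/4 ≈ 0.173287 h⁻¹; fraction remaining f = e^(−kτ) = e^(−0.173287×3) ≈ 0.5946.
Single-dose peak C₀ = D/Vd = 422/234 ≈ 1.803 μg/mL.
Steady-state trough Cmin,ss = C₀·f/(1−f) ≈ 1.803 × 0.5946/0.4054 ≈ 2.644 μg/mL.
Trough 2.6 μg/mL vs MEC 2 μg/mL: adequate.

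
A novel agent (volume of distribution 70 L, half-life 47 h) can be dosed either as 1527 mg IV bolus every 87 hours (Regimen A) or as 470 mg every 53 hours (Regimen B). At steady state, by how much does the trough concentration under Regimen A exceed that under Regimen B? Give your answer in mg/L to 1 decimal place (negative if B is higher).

2.7 mg/L

Regimen A: f = (1/2)^(87/47) ≈ 0.2772; Cmin,ss = (1527/70)·f/(1−f) ≈ 8.366 mg/L.
Regimen B: f = (1/2)^(53/47) ≈ 0.4577; Cmin,ss = (470/70)·f/(1−f) ≈ 5.667 mg/L.
Difference ≈ 8.366 − 5.667 ≈ 2.699 mg/L.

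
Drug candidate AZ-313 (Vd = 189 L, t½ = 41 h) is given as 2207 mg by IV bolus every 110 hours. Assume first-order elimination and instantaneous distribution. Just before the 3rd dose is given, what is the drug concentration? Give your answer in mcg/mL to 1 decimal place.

f = (1/2)^(τ/t½) = (1/2)^(110/41) ≈ 0.1557.
C₀ = D/Vd = 2207/189 ≈ 11.677 mcg/mL.
Before the 3rd dose, 2 doses have been given. Superposition: Cmin = C₀·(f + f²).
≈ 11.677 × (0.1557 + 0.0242) ≈ 11.677 × 0.1799 ≈ 2.101 mcg/mL.

2.1 mcg/mL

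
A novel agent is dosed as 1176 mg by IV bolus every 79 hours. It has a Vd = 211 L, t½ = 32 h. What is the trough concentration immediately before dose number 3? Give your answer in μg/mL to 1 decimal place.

f = (1/2)^(τ/t½) = (1/2)^(79/32) ≈ 0.1806.
C₀ = D/Vd = 1176/211 ≈ 5.573 μg/mL.
Before the 3rd dose, 2 doses have been given. Superposition: Cmin = C₀·(f + f²).
≈ 5.573 × (0.1806 + 0.0326) ≈ 5.573 × 0.2132 ≈ 1.188 μg/mL.

1.2 μg/mL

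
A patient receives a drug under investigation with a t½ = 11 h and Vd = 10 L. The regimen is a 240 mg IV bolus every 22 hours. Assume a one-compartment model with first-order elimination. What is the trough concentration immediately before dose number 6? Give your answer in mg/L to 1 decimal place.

f = (1/2)^(τ/t½) = (1/2)^(22/11) ≈ 0.2500.
C₀ = D/Vd = 240/10 ≈ 24.000 mg/L.
Before the 6th dose, 5 doses have been given. Superposition: Cmin = C₀·(f + f² + … + f^5).
≈ 24.000 × (0.2500 + 0.0625 + 0.0156 + 0.0039 + 0.0010) ≈ 24.000 × 0.3330 ≈ 7.992 mg/L.

8.0 mg/L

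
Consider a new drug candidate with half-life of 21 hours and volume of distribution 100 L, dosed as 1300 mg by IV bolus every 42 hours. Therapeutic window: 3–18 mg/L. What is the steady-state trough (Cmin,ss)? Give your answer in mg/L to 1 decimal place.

τ = 42 h = 2 half-lives, so f = (1/2)^2 = 0.25.
Accumulation ratio R = 1/(1 − f) = 1/0.75 = 4/3.
Single-dose peak C₀ = D/Vd = 1300/100 = 13 mg/L.
Steady-state peak Cmax,ss = C₀·R = 13 × 4/3 ≈ 17.333 mg/L.
Steady-state trough Cmin,ss = Cmax,ss·f ≈ 17.333 × 0.25 ≈ 4.333 mg/L.
Trough 4.3 mg/L vs MEC 3 mg/L: adequate.

4.3 mg/L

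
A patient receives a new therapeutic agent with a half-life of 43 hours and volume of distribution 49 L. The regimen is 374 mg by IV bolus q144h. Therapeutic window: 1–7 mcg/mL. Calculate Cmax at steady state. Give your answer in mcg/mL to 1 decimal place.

Over one 144-h interval, 144/43 ≈ 3.3488 half-lives elapse, leaving f ≈ 0.0982 of each dose.
Accumulation ratio R = 1/(1 − f) ≈ 1/0.9018 ≈ 1.1089.
Each bolus raises the concentration by D/Vd = 374/49 ≈ 7.633 mcg/mL.
Cmax,ss = C₀/(1 − f) ≈ 7.633/0.9018 ≈ 8.464 mcg/mL.
Peak 8.5 mcg/mL vs MTC 7 mcg/mL: exceeds toxic threshold.

8.5 mcg/mL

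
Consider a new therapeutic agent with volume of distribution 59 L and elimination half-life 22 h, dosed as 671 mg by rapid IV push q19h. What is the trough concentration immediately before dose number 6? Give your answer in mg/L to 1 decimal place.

13.2 mg/L

f = (1/2)^(τ/t½) = (1/2)^(19/22) ≈ 0.5496.
C₀ = D/Vd = 671/59 ≈ 11.373 mg/L.
Before the 6th dose, 5 doses have been given. Superposition: Cmin = C₀·(f + f² + … + f^5).
≈ 11.373 × (0.5496 + 0.3021 + 0.1660 + 0.0912 + 0.0501) ≈ 11.373 × 1.1590 ≈ 13.181 mg/L.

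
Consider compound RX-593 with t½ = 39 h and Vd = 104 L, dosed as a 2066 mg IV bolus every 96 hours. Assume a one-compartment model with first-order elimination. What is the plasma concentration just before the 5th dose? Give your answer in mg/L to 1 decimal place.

f = (1/2)^(τ/t½) = (1/2)^(96/39) ≈ 0.1816.
C₀ = D/Vd = 2066/104 ≈ 19.865 mg/L.
Before the 5th dose, 4 doses have been given. Superposition: Cmin = C₀·(f + f² + … + f^4).
≈ 19.865 × (0.1816 + 0.0330 + 0.0060 + 0.0011) ≈ 19.865 × 0.2217 ≈ 4.404 mg/L.

4.4 mg/L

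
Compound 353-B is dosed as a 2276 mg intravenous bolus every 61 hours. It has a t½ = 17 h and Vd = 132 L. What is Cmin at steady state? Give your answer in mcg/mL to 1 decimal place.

τ/t½ = 61/17 ≈ 3.5882, so fraction remaining f = (1/2)^(61/17) ≈ 0.0831.
Each bolus raises the concentration by D/Vd = 2276/132 ≈ 17.242 mcg/mL.
Steady-state trough Cmin,ss = C₀·f/(1−f) ≈ 17.242 × 0.0831/0.9169 ≈ 1.563 mcg/mL.

1.6 mcg/mL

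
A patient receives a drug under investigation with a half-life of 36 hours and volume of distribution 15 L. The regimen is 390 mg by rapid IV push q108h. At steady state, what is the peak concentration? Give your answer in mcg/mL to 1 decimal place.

29.7 mcg/mL

τ = 108 h = 3 half-lives, so f = (1/2)^3 = 0.125.
Accumulation ratio R = 1/(1 − f) = 1/0.875 = 8/7.
Single-dose peak C₀ = D/Vd = 390/15 = 26 mcg/mL.
Steady-state peak Cmax,ss = C₀·R = 26 × 8/7 ≈ 29.714 mcg/mL.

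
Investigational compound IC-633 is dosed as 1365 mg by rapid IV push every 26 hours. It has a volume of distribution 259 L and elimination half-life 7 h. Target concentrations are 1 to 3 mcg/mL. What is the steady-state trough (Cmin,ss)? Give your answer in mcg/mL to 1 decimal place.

0.4 mcg/mL

τ/t½ = 26/7 ≈ 3.7143, so fraction remaining f = (1/2)^(26/7) ≈ 0.0762.
At steady state, accumulation factor R = 1/(1 − e^(−kτ)) ≈ 1.0825.
Single-dose peak C₀ = D/Vd = 1365/259 ≈ 5.270 mcg/mL.
Steady-state peak Cmax,ss = C₀·R ≈ 5.270 × 1.0825 ≈ 5.705 mcg/mL.
Steady-state trough Cmin,ss = Cmax,ss·f ≈ 5.705 × 0.0762 ≈ 0.435 mcg/mL.
Trough 0.4 mcg/mL vs MEC 1 mcg/mL: subtherapeutic.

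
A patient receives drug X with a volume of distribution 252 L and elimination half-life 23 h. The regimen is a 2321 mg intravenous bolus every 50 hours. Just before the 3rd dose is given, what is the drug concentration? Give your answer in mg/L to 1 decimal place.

f = (1/2)^(τ/t½) = (1/2)^(50/23) ≈ 0.2216.
C₀ = D/Vd = 2321/252 ≈ 9.210 mg/L.
Before the 3rd dose, 2 doses have been given. Superposition: Cmin = C₀·(f + f²).
≈ 9.210 × (0.2216 + 0.0491) ≈ 9.210 × 0.2707 ≈ 2.493 mg/L.

2.5 mg/L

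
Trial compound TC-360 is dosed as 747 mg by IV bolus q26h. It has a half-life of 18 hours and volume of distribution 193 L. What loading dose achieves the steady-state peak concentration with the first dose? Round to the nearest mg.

f = (1/2)^(26/18) ≈ 0.367434; accumulation ratio R = 1/(1−f) ≈ 1.58086.
Loading dose to hit Cmax,ss on first dose: D_load = D_maint·R ≈ 747 × 1.58086 ≈ 1180.90 mg.

1181 mg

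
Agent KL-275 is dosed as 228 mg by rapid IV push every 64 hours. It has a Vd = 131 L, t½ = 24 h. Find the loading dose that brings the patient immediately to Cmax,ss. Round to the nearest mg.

271 mg

f = (1/2)^(64/24) ≈ 0.157490; accumulation ratio R = 1/(1−f) ≈ 1.18693.
Loading dose to hit Cmax,ss on first dose: D_load = D_maint·R ≈ 228 × 1.18693 ≈ 270.62 mg.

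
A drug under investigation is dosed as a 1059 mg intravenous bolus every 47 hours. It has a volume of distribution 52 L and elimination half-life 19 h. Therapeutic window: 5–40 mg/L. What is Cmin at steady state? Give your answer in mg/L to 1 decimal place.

4.5 mg/L

k = ln2/t½ = ln2/19 ≈ 0.036481 h⁻¹; fraction remaining f = e^(−kτ) = e^(−0.036481×47) ≈ 0.1800.
At steady state, accumulation factor R = 1/(1 − e^(−kτ)) ≈ 1.2195.
Single-dose peak C₀ = D/Vd = 1059/52 ≈ 20.365 mg/L.
Steady-state peak Cmax,ss = C₀·R ≈ 20.365 × 1.2195 ≈ 24.835 mg/L.
Steady-state trough Cmin,ss = Cmax,ss·f ≈ 24.835 × 0.1800 ≈ 4.470 mg/L.
Trough 4.5 mg/L vs MEC 5 mg/L: subtherapeutic.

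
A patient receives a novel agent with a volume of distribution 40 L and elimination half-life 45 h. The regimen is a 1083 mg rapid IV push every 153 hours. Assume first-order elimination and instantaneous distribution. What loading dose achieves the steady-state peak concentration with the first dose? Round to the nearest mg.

f = (1/2)^(153/45) ≈ 0.094732; accumulation ratio R = 1/(1−f) ≈ 1.10465.
Loading dose to hit Cmax,ss on first dose: D_load = D_maint·R ≈ 1083 × 1.10465 ≈ 1196.34 mg.

1196 mg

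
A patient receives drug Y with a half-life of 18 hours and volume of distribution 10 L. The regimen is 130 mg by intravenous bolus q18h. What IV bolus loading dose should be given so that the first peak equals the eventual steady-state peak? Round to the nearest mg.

260 mg

f = (1/2)^(18/18) ≈ 0.500000; accumulation ratio R = 1/(1−f) ≈ 2.00000.
Loading dose to hit Cmax,ss on first dose: D_load = D_maint·R ≈ 130 × 2.00000 ≈ 260.00 mg.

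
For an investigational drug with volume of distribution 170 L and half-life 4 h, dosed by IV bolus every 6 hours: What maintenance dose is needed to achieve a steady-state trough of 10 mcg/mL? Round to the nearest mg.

3108 mg

τ/t½ = 6/4 ≈ 1.5, so f = (1/2)^(6/4) ≈ 0.353553.
Cmin,ss = (D/Vd)·f/(1−f), so D = Cmin,ss·Vd·(1−f)/f.
D = 10 × 170 × (1−f)/f ≈ 10 × 170 × 1.82843 ≈ 3108.33 mg.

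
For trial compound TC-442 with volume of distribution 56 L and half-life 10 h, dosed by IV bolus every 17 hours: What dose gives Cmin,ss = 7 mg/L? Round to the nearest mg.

882 mg

τ/t½ = 17/10 ≈ 1.7, so f = (1/2)^(17/10) ≈ 0.307786.
Cmin,ss = (D/Vd)·f/(1−f), so D = Cmin,ss·Vd·(1−f)/f.
D = 7 × 56 × (1−f)/f ≈ 7 × 56 × 2.24901 ≈ 881.61 mg.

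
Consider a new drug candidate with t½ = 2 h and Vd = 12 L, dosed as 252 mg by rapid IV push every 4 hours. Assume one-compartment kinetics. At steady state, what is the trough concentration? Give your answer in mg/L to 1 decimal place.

7.0 mg/L

τ = 4 h = 2 half-lives, so f = (1/2)^2 = 0.25.
Accumulation ratio R = 1/(1 − f) = 1/0.75 = 4/3.
Single-dose peak C₀ = D/Vd = 252/12 = 21 mg/L.
Steady-state peak Cmax,ss = C₀·R = 21 × 4/3 ≈ 28.000 mg/L.
Steady-state trough Cmin,ss = Cmax,ss·f ≈ 28.000 × 0.25 ≈ 7.000 mg/L.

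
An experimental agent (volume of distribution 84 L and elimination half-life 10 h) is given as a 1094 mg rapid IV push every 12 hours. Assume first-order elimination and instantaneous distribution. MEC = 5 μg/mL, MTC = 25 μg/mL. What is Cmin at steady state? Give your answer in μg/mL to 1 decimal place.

Over one 12-h interval, 12/10 ≈ 1.2 half-lives elapse, leaving f ≈ 0.4353 of each dose.
Each bolus raises the concentration by D/Vd = 1094/84 ≈ 13.024 μg/mL.
Steady-state trough Cmin,ss = C₀·f/(1−f) ≈ 13.024 × 0.4353/0.5647 ≈ 10.040 μg/mL.
Trough 10.0 μg/mL vs MEC 5 μg/mL: adequate.

10.0 μg/mL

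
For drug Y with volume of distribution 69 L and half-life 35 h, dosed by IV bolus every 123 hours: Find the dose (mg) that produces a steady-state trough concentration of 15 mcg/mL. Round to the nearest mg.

10791 mg

τ/t½ = 123/35 ≈ 3.5143, so f = (1/2)^(123/35) ≈ 0.087517.
Cmin,ss = (D/Vd)·f/(1−f), so D = Cmin,ss·Vd·(1−f)/f.
D = 15 × 69 × (1−f)/f ≈ 15 × 69 × 10.42635 ≈ 10791.27 mg.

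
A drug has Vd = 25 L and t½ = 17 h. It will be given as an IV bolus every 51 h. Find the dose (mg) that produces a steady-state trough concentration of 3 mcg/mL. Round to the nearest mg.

τ/t½ = 51/17 ≈ 3, so f = (1/2)^(51/17) ≈ 0.125000.
Cmin,ss = (D/Vd)·f/(1−f), so D = Cmin,ss·Vd·(1−f)/f.
D = 3 × 25 × (1−f)/f ≈ 3 × 25 × 7.00000 ≈ 525.00 mg.

525 mg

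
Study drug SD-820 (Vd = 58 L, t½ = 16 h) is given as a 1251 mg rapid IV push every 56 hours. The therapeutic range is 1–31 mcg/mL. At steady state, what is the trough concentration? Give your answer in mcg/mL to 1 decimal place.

2.1 mcg/mL

Over one 56-h interval, 56/16 ≈ 3.5 half-lives elapse, leaving f ≈ 0.0884 of each dose.
Single-dose peak C₀ = D/Vd = 1251/58 ≈ 21.569 mcg/mL.
Steady-state trough Cmin,ss = C₀·f/(1−f) ≈ 21.569 × 0.0884/0.9116 ≈ 2.092 mcg/mL.
Trough 2.1 mcg/mL vs MEC 1 mcg/mL: adequate.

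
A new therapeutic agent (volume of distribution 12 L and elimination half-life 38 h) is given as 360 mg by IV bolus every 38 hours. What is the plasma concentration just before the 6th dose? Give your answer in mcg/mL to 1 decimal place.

29.1 mcg/mL

f = (1/2)^(τ/t½) = (1/2)^(38/38) ≈ 0.5000.
C₀ = D/Vd = 360/12 ≈ 30.000 mcg/mL.
Before the 6th dose, 5 doses have been given. Superposition: Cmin = C₀·(f + f² + … + f^5).
≈ 30.000 × (0.5000 + 0.2500 + 0.1250 + 0.0625 + 0.0313) ≈ 30.000 × 0.9688 ≈ 29.064 mcg/mL.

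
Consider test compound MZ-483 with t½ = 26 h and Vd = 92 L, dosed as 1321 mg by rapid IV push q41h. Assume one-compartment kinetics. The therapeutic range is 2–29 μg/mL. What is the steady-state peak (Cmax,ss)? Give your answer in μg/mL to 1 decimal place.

21.6 μg/mL

τ/t½ = 41/26 ≈ 1.5769, so fraction remaining f = (1/2)^(41/26) ≈ 0.3352.
At steady state, accumulation factor R = 1/(1 − e^(−kτ)) ≈ 1.5042.
Each bolus raises the concentration by D/Vd = 1321/92 ≈ 14.359 μg/mL.
Steady-state peak Cmax,ss = C₀·R ≈ 14.359 × 1.5042 ≈ 21.599 μg/mL.
Peak 21.6 μg/mL vs MTC 29 μg/mL: below toxic threshold.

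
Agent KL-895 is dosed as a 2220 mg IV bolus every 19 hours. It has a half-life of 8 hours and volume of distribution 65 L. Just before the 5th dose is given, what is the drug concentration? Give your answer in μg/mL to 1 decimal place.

f = (1/2)^(τ/t½) = (1/2)^(19/8) ≈ 0.1928.
C₀ = D/Vd = 2220/65 ≈ 34.154 μg/mL.
Before the 5th dose, 4 doses have been given. Superposition: Cmin = C₀·(f + f² + … + f^4).
≈ 34.154 × (0.1928 + 0.0372 + 0.0072 + 0.0014) ≈ 34.154 × 0.2386 ≈ 8.149 μg/mL.

8.1 μg/mL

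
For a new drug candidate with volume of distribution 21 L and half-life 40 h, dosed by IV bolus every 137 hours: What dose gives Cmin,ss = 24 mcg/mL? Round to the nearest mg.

τ/t½ = 137/40 ≈ 3.425, so f = (1/2)^(137/40) ≈ 0.093105.
Cmin,ss = (D/Vd)·f/(1−f), so D = Cmin,ss·Vd·(1−f)/f.
D = 24 × 21 × (1−f)/f ≈ 24 × 21 × 9.74056 ≈ 4909.24 mg.

4909 mg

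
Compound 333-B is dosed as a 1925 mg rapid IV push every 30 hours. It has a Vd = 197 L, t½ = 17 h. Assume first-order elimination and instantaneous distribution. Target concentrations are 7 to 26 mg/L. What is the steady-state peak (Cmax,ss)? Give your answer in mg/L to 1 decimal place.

k = ln2/t½ = ln2/17 ≈ 0.040773 h⁻¹; fraction remaining f = e^(−kτ) = e^(−0.040773×30) ≈ 0.2943.
At steady state, accumulation factor R = 1/(1 − e^(−kτ)) ≈ 1.4170.
Single-dose peak C₀ = D/Vd = 1925/197 ≈ 9.772 mg/L.
Steady-state peak Cmax,ss = C₀·R ≈ 9.772 × 1.4170 ≈ 13.847 mg/L.
Peak 13.8 mg/L vs MTC 26 mg/L: below toxic threshold.

13.8 mg/L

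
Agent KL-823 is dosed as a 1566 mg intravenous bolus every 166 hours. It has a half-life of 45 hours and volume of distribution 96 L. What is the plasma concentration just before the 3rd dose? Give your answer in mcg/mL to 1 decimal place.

1.4 mcg/mL

f = (1/2)^(τ/t½) = (1/2)^(166/45) ≈ 0.0775.
C₀ = D/Vd = 1566/96 ≈ 16.312 mcg/mL.
Before the 3rd dose, 2 doses have been given. Superposition: Cmin = C₀·(f + f²).
≈ 16.312 × (0.0775 + 0.0060) ≈ 16.312 × 0.0835 ≈ 1.362 mcg/mL.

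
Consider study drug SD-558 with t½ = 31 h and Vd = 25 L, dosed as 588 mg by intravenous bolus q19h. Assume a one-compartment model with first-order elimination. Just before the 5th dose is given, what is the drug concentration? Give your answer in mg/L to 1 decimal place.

36.3 mg/L

f = (1/2)^(τ/t½) = (1/2)^(19/31) ≈ 0.6539.
C₀ = D/Vd = 588/25 ≈ 23.520 mg/L.
Before the 5th dose, 4 doses have been given. Superposition: Cmin = C₀·(f + f² + … + f^4).
≈ 23.520 × (0.6539 + 0.4276 + 0.2796 + 0.1828) ≈ 23.520 × 1.5439 ≈ 36.313 mg/L.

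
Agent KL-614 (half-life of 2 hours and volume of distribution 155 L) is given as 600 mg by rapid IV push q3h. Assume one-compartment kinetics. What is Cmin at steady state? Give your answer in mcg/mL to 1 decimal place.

2.1 mcg/mL

τ/t½ = 3/2 ≈ 1.5, so fraction remaining f = (1/2)^(3/2) ≈ 0.3536.
Each bolus raises the concentration by D/Vd = 600/155 ≈ 3.871 mcg/mL.
Steady-state trough Cmin,ss = C₀·f/(1−f) ≈ 3.871 × 0.3536/0.6464 ≈ 2.118 mcg/mL.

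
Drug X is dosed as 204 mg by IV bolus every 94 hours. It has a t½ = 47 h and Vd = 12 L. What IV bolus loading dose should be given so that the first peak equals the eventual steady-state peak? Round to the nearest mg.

f = (1/2)^(94/47) ≈ 0.250000; accumulation ratio R = 1/(1−f) ≈ 1.33333.
Loading dose to hit Cmax,ss on first dose: D_load = D_maint·R ≈ 204 × 1.33333 ≈ 272.00 mg.

272 mg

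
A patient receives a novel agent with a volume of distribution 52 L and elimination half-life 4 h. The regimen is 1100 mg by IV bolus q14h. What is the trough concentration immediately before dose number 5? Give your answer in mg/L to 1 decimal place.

f = (1/2)^(τ/t½) = (1/2)^(14/4) ≈ 0.0884.
C₀ = D/Vd = 1100/52 ≈ 21.154 mg/L.
Before the 5th dose, 4 doses have been given. Superposition: Cmin = C₀·(f + f² + … + f^4).
≈ 21.154 × (0.0884 + 0.0078 + 0.0007 + 0.0001) ≈ 21.154 × 0.0970 ≈ 2.052 mg/L.

2.1 mg/L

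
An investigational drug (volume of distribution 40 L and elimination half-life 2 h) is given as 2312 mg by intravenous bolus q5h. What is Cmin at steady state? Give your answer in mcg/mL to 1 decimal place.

k = ln2/t½ = ln2/2 ≈ 0.346574 h⁻¹; fraction remaining f = e^(−kτ) = e^(−0.346574×5) ≈ 0.1768.
Accumulation ratio R = 1/(1 − f) ≈ 1/0.8232 ≈ 1.2148.
Single-dose peak C₀ = D/Vd = 2312/40 ≈ 57.800 mcg/mL.
Steady-state peak Cmax,ss = C₀·R ≈ 57.800 × 1.2148 ≈ 70.215 mcg/mL.
Steady-state trough Cmin,ss = Cmax,ss·f ≈ 70.215 × 0.1768 ≈ 12.414 mcg/mL.

12.4 mcg/mL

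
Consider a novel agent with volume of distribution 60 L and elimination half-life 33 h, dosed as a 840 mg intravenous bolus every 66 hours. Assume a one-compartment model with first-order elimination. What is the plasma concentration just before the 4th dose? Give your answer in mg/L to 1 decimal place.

4.6 mg/L

f = (1/2)^(τ/t½) = (1/2)^(66/33) ≈ 0.2500.
C₀ = D/Vd = 840/60 ≈ 14.000 mg/L.
Before the 4th dose, 3 doses have been given. Superposition: Cmin = C₀·(f + f² + … + f^3).
≈ 14.000 × (0.2500 + 0.0625 + 0.0156) ≈ 14.000 × 0.3281 ≈ 4.593 mg/L.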